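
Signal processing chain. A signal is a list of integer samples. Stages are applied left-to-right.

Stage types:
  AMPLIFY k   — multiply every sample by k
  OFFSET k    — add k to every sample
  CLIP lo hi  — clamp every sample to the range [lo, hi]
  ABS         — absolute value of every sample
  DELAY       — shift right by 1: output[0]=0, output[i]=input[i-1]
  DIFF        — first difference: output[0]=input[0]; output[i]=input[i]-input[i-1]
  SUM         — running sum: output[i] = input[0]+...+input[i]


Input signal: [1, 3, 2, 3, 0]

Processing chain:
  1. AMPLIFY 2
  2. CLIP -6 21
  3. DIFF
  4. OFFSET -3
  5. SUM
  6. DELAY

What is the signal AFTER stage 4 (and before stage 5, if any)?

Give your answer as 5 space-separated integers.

Input: [1, 3, 2, 3, 0]
Stage 1 (AMPLIFY 2): 1*2=2, 3*2=6, 2*2=4, 3*2=6, 0*2=0 -> [2, 6, 4, 6, 0]
Stage 2 (CLIP -6 21): clip(2,-6,21)=2, clip(6,-6,21)=6, clip(4,-6,21)=4, clip(6,-6,21)=6, clip(0,-6,21)=0 -> [2, 6, 4, 6, 0]
Stage 3 (DIFF): s[0]=2, 6-2=4, 4-6=-2, 6-4=2, 0-6=-6 -> [2, 4, -2, 2, -6]
Stage 4 (OFFSET -3): 2+-3=-1, 4+-3=1, -2+-3=-5, 2+-3=-1, -6+-3=-9 -> [-1, 1, -5, -1, -9]

Answer: -1 1 -5 -1 -9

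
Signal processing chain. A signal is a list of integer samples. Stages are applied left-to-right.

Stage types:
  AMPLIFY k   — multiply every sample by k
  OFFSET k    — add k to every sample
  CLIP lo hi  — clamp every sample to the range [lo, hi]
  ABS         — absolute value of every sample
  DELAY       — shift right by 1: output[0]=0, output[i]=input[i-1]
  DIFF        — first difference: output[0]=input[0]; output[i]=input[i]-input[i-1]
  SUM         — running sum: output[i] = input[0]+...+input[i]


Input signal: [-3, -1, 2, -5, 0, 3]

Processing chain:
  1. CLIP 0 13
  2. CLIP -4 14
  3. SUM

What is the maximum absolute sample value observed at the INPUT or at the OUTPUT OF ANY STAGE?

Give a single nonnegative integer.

Answer: 5

Derivation:
Input: [-3, -1, 2, -5, 0, 3] (max |s|=5)
Stage 1 (CLIP 0 13): clip(-3,0,13)=0, clip(-1,0,13)=0, clip(2,0,13)=2, clip(-5,0,13)=0, clip(0,0,13)=0, clip(3,0,13)=3 -> [0, 0, 2, 0, 0, 3] (max |s|=3)
Stage 2 (CLIP -4 14): clip(0,-4,14)=0, clip(0,-4,14)=0, clip(2,-4,14)=2, clip(0,-4,14)=0, clip(0,-4,14)=0, clip(3,-4,14)=3 -> [0, 0, 2, 0, 0, 3] (max |s|=3)
Stage 3 (SUM): sum[0..0]=0, sum[0..1]=0, sum[0..2]=2, sum[0..3]=2, sum[0..4]=2, sum[0..5]=5 -> [0, 0, 2, 2, 2, 5] (max |s|=5)
Overall max amplitude: 5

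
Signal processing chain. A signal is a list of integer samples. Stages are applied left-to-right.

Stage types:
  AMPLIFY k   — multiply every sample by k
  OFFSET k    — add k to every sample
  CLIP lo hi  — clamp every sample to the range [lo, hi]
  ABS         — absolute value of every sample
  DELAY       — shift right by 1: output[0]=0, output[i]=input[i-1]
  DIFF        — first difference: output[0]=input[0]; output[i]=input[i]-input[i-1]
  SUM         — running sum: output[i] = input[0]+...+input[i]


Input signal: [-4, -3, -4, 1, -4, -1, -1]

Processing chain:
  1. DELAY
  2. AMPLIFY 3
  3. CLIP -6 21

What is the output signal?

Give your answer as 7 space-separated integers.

Answer: 0 -6 -6 -6 3 -6 -3

Derivation:
Input: [-4, -3, -4, 1, -4, -1, -1]
Stage 1 (DELAY): [0, -4, -3, -4, 1, -4, -1] = [0, -4, -3, -4, 1, -4, -1] -> [0, -4, -3, -4, 1, -4, -1]
Stage 2 (AMPLIFY 3): 0*3=0, -4*3=-12, -3*3=-9, -4*3=-12, 1*3=3, -4*3=-12, -1*3=-3 -> [0, -12, -9, -12, 3, -12, -3]
Stage 3 (CLIP -6 21): clip(0,-6,21)=0, clip(-12,-6,21)=-6, clip(-9,-6,21)=-6, clip(-12,-6,21)=-6, clip(3,-6,21)=3, clip(-12,-6,21)=-6, clip(-3,-6,21)=-3 -> [0, -6, -6, -6, 3, -6, -3]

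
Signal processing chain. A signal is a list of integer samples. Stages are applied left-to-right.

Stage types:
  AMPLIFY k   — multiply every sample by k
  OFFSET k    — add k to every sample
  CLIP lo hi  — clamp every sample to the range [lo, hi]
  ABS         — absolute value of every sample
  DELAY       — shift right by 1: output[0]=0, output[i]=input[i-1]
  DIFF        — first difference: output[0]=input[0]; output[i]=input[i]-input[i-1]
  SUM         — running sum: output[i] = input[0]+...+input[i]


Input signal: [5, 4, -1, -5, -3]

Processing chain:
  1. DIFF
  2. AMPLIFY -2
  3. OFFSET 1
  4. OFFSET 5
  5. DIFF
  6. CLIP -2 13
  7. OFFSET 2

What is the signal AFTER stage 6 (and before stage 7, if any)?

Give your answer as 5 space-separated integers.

Input: [5, 4, -1, -5, -3]
Stage 1 (DIFF): s[0]=5, 4-5=-1, -1-4=-5, -5--1=-4, -3--5=2 -> [5, -1, -5, -4, 2]
Stage 2 (AMPLIFY -2): 5*-2=-10, -1*-2=2, -5*-2=10, -4*-2=8, 2*-2=-4 -> [-10, 2, 10, 8, -4]
Stage 3 (OFFSET 1): -10+1=-9, 2+1=3, 10+1=11, 8+1=9, -4+1=-3 -> [-9, 3, 11, 9, -3]
Stage 4 (OFFSET 5): -9+5=-4, 3+5=8, 11+5=16, 9+5=14, -3+5=2 -> [-4, 8, 16, 14, 2]
Stage 5 (DIFF): s[0]=-4, 8--4=12, 16-8=8, 14-16=-2, 2-14=-12 -> [-4, 12, 8, -2, -12]
Stage 6 (CLIP -2 13): clip(-4,-2,13)=-2, clip(12,-2,13)=12, clip(8,-2,13)=8, clip(-2,-2,13)=-2, clip(-12,-2,13)=-2 -> [-2, 12, 8, -2, -2]

Answer: -2 12 8 -2 -2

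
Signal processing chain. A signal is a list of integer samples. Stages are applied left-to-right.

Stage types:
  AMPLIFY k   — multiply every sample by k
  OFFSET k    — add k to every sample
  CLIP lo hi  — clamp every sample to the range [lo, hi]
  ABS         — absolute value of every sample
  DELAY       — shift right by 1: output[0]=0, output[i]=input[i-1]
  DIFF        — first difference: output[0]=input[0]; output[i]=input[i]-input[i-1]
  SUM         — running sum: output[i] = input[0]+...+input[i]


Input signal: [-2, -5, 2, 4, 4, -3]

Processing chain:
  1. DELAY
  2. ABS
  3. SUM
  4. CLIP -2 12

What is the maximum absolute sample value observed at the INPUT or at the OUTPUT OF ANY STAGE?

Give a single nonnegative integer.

Answer: 17

Derivation:
Input: [-2, -5, 2, 4, 4, -3] (max |s|=5)
Stage 1 (DELAY): [0, -2, -5, 2, 4, 4] = [0, -2, -5, 2, 4, 4] -> [0, -2, -5, 2, 4, 4] (max |s|=5)
Stage 2 (ABS): |0|=0, |-2|=2, |-5|=5, |2|=2, |4|=4, |4|=4 -> [0, 2, 5, 2, 4, 4] (max |s|=5)
Stage 3 (SUM): sum[0..0]=0, sum[0..1]=2, sum[0..2]=7, sum[0..3]=9, sum[0..4]=13, sum[0..5]=17 -> [0, 2, 7, 9, 13, 17] (max |s|=17)
Stage 4 (CLIP -2 12): clip(0,-2,12)=0, clip(2,-2,12)=2, clip(7,-2,12)=7, clip(9,-2,12)=9, clip(13,-2,12)=12, clip(17,-2,12)=12 -> [0, 2, 7, 9, 12, 12] (max |s|=12)
Overall max amplitude: 17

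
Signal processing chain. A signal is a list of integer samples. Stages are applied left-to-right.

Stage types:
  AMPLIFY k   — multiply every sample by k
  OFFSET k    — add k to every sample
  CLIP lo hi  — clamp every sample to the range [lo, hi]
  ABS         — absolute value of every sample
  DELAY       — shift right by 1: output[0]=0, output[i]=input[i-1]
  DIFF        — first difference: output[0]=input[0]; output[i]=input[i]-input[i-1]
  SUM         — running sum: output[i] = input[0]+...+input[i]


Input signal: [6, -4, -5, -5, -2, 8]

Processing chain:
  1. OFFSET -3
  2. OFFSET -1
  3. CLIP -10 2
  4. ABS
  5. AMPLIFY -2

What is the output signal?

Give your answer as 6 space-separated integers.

Input: [6, -4, -5, -5, -2, 8]
Stage 1 (OFFSET -3): 6+-3=3, -4+-3=-7, -5+-3=-8, -5+-3=-8, -2+-3=-5, 8+-3=5 -> [3, -7, -8, -8, -5, 5]
Stage 2 (OFFSET -1): 3+-1=2, -7+-1=-8, -8+-1=-9, -8+-1=-9, -5+-1=-6, 5+-1=4 -> [2, -8, -9, -9, -6, 4]
Stage 3 (CLIP -10 2): clip(2,-10,2)=2, clip(-8,-10,2)=-8, clip(-9,-10,2)=-9, clip(-9,-10,2)=-9, clip(-6,-10,2)=-6, clip(4,-10,2)=2 -> [2, -8, -9, -9, -6, 2]
Stage 4 (ABS): |2|=2, |-8|=8, |-9|=9, |-9|=9, |-6|=6, |2|=2 -> [2, 8, 9, 9, 6, 2]
Stage 5 (AMPLIFY -2): 2*-2=-4, 8*-2=-16, 9*-2=-18, 9*-2=-18, 6*-2=-12, 2*-2=-4 -> [-4, -16, -18, -18, -12, -4]

Answer: -4 -16 -18 -18 -12 -4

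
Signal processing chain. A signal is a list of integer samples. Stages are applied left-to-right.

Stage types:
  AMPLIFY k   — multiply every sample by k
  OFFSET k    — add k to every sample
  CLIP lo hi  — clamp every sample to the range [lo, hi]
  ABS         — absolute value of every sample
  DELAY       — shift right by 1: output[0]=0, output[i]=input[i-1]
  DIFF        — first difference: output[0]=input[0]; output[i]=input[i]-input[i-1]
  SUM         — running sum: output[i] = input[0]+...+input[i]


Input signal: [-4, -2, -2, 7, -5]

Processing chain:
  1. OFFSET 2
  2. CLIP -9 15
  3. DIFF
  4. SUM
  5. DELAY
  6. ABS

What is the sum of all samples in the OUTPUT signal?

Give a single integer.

Input: [-4, -2, -2, 7, -5]
Stage 1 (OFFSET 2): -4+2=-2, -2+2=0, -2+2=0, 7+2=9, -5+2=-3 -> [-2, 0, 0, 9, -3]
Stage 2 (CLIP -9 15): clip(-2,-9,15)=-2, clip(0,-9,15)=0, clip(0,-9,15)=0, clip(9,-9,15)=9, clip(-3,-9,15)=-3 -> [-2, 0, 0, 9, -3]
Stage 3 (DIFF): s[0]=-2, 0--2=2, 0-0=0, 9-0=9, -3-9=-12 -> [-2, 2, 0, 9, -12]
Stage 4 (SUM): sum[0..0]=-2, sum[0..1]=0, sum[0..2]=0, sum[0..3]=9, sum[0..4]=-3 -> [-2, 0, 0, 9, -3]
Stage 5 (DELAY): [0, -2, 0, 0, 9] = [0, -2, 0, 0, 9] -> [0, -2, 0, 0, 9]
Stage 6 (ABS): |0|=0, |-2|=2, |0|=0, |0|=0, |9|=9 -> [0, 2, 0, 0, 9]
Output sum: 11

Answer: 11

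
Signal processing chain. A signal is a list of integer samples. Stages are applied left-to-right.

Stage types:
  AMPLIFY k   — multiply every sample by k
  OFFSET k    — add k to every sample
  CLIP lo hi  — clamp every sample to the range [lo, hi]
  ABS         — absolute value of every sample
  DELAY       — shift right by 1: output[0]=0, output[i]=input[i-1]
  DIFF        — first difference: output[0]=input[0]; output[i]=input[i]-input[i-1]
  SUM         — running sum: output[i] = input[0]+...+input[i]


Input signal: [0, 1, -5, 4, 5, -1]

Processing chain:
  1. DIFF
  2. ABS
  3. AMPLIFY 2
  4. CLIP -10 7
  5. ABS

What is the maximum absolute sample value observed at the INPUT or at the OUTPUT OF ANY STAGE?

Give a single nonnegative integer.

Input: [0, 1, -5, 4, 5, -1] (max |s|=5)
Stage 1 (DIFF): s[0]=0, 1-0=1, -5-1=-6, 4--5=9, 5-4=1, -1-5=-6 -> [0, 1, -6, 9, 1, -6] (max |s|=9)
Stage 2 (ABS): |0|=0, |1|=1, |-6|=6, |9|=9, |1|=1, |-6|=6 -> [0, 1, 6, 9, 1, 6] (max |s|=9)
Stage 3 (AMPLIFY 2): 0*2=0, 1*2=2, 6*2=12, 9*2=18, 1*2=2, 6*2=12 -> [0, 2, 12, 18, 2, 12] (max |s|=18)
Stage 4 (CLIP -10 7): clip(0,-10,7)=0, clip(2,-10,7)=2, clip(12,-10,7)=7, clip(18,-10,7)=7, clip(2,-10,7)=2, clip(12,-10,7)=7 -> [0, 2, 7, 7, 2, 7] (max |s|=7)
Stage 5 (ABS): |0|=0, |2|=2, |7|=7, |7|=7, |2|=2, |7|=7 -> [0, 2, 7, 7, 2, 7] (max |s|=7)
Overall max amplitude: 18

Answer: 18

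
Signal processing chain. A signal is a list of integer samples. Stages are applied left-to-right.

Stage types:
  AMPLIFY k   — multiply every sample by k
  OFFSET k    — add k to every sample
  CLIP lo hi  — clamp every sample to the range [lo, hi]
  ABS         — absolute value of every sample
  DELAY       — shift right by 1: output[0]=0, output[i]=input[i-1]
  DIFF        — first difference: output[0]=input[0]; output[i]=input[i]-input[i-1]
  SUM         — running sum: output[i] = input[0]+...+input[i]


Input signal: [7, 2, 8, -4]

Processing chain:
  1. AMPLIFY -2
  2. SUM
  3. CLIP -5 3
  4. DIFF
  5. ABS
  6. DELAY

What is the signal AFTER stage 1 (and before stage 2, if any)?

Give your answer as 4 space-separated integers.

Answer: -14 -4 -16 8

Derivation:
Input: [7, 2, 8, -4]
Stage 1 (AMPLIFY -2): 7*-2=-14, 2*-2=-4, 8*-2=-16, -4*-2=8 -> [-14, -4, -16, 8]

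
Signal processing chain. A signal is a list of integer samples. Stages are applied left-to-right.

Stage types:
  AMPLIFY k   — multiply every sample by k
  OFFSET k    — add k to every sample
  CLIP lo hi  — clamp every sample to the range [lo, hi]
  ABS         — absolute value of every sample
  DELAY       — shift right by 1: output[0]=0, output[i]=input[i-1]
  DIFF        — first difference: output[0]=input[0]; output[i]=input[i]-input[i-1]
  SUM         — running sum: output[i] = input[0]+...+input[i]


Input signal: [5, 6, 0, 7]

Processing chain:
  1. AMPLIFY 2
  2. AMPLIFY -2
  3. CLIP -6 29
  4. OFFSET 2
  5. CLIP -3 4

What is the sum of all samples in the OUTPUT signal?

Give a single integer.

Input: [5, 6, 0, 7]
Stage 1 (AMPLIFY 2): 5*2=10, 6*2=12, 0*2=0, 7*2=14 -> [10, 12, 0, 14]
Stage 2 (AMPLIFY -2): 10*-2=-20, 12*-2=-24, 0*-2=0, 14*-2=-28 -> [-20, -24, 0, -28]
Stage 3 (CLIP -6 29): clip(-20,-6,29)=-6, clip(-24,-6,29)=-6, clip(0,-6,29)=0, clip(-28,-6,29)=-6 -> [-6, -6, 0, -6]
Stage 4 (OFFSET 2): -6+2=-4, -6+2=-4, 0+2=2, -6+2=-4 -> [-4, -4, 2, -4]
Stage 5 (CLIP -3 4): clip(-4,-3,4)=-3, clip(-4,-3,4)=-3, clip(2,-3,4)=2, clip(-4,-3,4)=-3 -> [-3, -3, 2, -3]
Output sum: -7

Answer: -7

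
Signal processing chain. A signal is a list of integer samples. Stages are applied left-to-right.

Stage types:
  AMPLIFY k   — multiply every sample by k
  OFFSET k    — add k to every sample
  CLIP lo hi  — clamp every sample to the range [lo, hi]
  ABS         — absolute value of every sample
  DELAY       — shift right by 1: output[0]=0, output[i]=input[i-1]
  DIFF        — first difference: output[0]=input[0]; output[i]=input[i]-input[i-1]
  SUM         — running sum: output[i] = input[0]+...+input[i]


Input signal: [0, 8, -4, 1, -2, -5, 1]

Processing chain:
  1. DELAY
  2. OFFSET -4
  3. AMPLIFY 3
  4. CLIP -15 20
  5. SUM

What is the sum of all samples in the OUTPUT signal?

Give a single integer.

Input: [0, 8, -4, 1, -2, -5, 1]
Stage 1 (DELAY): [0, 0, 8, -4, 1, -2, -5] = [0, 0, 8, -4, 1, -2, -5] -> [0, 0, 8, -4, 1, -2, -5]
Stage 2 (OFFSET -4): 0+-4=-4, 0+-4=-4, 8+-4=4, -4+-4=-8, 1+-4=-3, -2+-4=-6, -5+-4=-9 -> [-4, -4, 4, -8, -3, -6, -9]
Stage 3 (AMPLIFY 3): -4*3=-12, -4*3=-12, 4*3=12, -8*3=-24, -3*3=-9, -6*3=-18, -9*3=-27 -> [-12, -12, 12, -24, -9, -18, -27]
Stage 4 (CLIP -15 20): clip(-12,-15,20)=-12, clip(-12,-15,20)=-12, clip(12,-15,20)=12, clip(-24,-15,20)=-15, clip(-9,-15,20)=-9, clip(-18,-15,20)=-15, clip(-27,-15,20)=-15 -> [-12, -12, 12, -15, -9, -15, -15]
Stage 5 (SUM): sum[0..0]=-12, sum[0..1]=-24, sum[0..2]=-12, sum[0..3]=-27, sum[0..4]=-36, sum[0..5]=-51, sum[0..6]=-66 -> [-12, -24, -12, -27, -36, -51, -66]
Output sum: -228

Answer: -228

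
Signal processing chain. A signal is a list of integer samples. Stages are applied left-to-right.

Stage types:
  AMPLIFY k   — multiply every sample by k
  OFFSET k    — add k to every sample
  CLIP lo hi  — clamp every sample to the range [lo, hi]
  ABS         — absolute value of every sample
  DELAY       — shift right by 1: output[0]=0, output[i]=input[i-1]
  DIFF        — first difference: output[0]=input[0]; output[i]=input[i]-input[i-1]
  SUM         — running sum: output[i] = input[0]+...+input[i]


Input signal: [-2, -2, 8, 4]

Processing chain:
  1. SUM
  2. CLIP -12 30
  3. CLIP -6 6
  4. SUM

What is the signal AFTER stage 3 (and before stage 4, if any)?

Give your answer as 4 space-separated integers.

Answer: -2 -4 4 6

Derivation:
Input: [-2, -2, 8, 4]
Stage 1 (SUM): sum[0..0]=-2, sum[0..1]=-4, sum[0..2]=4, sum[0..3]=8 -> [-2, -4, 4, 8]
Stage 2 (CLIP -12 30): clip(-2,-12,30)=-2, clip(-4,-12,30)=-4, clip(4,-12,30)=4, clip(8,-12,30)=8 -> [-2, -4, 4, 8]
Stage 3 (CLIP -6 6): clip(-2,-6,6)=-2, clip(-4,-6,6)=-4, clip(4,-6,6)=4, clip(8,-6,6)=6 -> [-2, -4, 4, 6]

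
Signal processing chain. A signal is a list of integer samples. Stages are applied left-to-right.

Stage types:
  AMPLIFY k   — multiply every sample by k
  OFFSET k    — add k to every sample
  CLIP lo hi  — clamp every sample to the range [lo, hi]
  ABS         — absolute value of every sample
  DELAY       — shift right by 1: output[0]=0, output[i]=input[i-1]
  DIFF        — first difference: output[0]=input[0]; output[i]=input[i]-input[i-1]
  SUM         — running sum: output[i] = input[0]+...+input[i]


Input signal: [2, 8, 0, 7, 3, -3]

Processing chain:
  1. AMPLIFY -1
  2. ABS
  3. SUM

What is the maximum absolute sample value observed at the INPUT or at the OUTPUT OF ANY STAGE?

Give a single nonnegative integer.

Answer: 23

Derivation:
Input: [2, 8, 0, 7, 3, -3] (max |s|=8)
Stage 1 (AMPLIFY -1): 2*-1=-2, 8*-1=-8, 0*-1=0, 7*-1=-7, 3*-1=-3, -3*-1=3 -> [-2, -8, 0, -7, -3, 3] (max |s|=8)
Stage 2 (ABS): |-2|=2, |-8|=8, |0|=0, |-7|=7, |-3|=3, |3|=3 -> [2, 8, 0, 7, 3, 3] (max |s|=8)
Stage 3 (SUM): sum[0..0]=2, sum[0..1]=10, sum[0..2]=10, sum[0..3]=17, sum[0..4]=20, sum[0..5]=23 -> [2, 10, 10, 17, 20, 23] (max |s|=23)
Overall max amplitude: 23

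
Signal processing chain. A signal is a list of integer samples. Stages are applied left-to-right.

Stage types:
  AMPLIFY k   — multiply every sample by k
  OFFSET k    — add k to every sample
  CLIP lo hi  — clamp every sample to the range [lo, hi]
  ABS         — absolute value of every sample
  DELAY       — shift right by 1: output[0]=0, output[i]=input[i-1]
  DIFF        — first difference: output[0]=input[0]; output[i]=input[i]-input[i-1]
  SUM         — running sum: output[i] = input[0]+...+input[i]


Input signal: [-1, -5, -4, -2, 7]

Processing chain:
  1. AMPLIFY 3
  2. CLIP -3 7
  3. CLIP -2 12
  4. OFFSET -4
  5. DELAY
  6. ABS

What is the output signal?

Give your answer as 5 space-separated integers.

Input: [-1, -5, -4, -2, 7]
Stage 1 (AMPLIFY 3): -1*3=-3, -5*3=-15, -4*3=-12, -2*3=-6, 7*3=21 -> [-3, -15, -12, -6, 21]
Stage 2 (CLIP -3 7): clip(-3,-3,7)=-3, clip(-15,-3,7)=-3, clip(-12,-3,7)=-3, clip(-6,-3,7)=-3, clip(21,-3,7)=7 -> [-3, -3, -3, -3, 7]
Stage 3 (CLIP -2 12): clip(-3,-2,12)=-2, clip(-3,-2,12)=-2, clip(-3,-2,12)=-2, clip(-3,-2,12)=-2, clip(7,-2,12)=7 -> [-2, -2, -2, -2, 7]
Stage 4 (OFFSET -4): -2+-4=-6, -2+-4=-6, -2+-4=-6, -2+-4=-6, 7+-4=3 -> [-6, -6, -6, -6, 3]
Stage 5 (DELAY): [0, -6, -6, -6, -6] = [0, -6, -6, -6, -6] -> [0, -6, -6, -6, -6]
Stage 6 (ABS): |0|=0, |-6|=6, |-6|=6, |-6|=6, |-6|=6 -> [0, 6, 6, 6, 6]

Answer: 0 6 6 6 6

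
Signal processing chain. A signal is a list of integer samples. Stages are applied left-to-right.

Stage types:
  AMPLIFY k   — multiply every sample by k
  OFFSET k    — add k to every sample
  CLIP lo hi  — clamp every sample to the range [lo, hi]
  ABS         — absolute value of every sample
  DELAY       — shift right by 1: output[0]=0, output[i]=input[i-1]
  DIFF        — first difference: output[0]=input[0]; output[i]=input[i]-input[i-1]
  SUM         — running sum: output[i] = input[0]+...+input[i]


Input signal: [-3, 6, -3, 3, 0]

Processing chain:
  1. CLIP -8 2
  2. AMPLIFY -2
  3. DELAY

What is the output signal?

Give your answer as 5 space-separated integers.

Answer: 0 6 -4 6 -4

Derivation:
Input: [-3, 6, -3, 3, 0]
Stage 1 (CLIP -8 2): clip(-3,-8,2)=-3, clip(6,-8,2)=2, clip(-3,-8,2)=-3, clip(3,-8,2)=2, clip(0,-8,2)=0 -> [-3, 2, -3, 2, 0]
Stage 2 (AMPLIFY -2): -3*-2=6, 2*-2=-4, -3*-2=6, 2*-2=-4, 0*-2=0 -> [6, -4, 6, -4, 0]
Stage 3 (DELAY): [0, 6, -4, 6, -4] = [0, 6, -4, 6, -4] -> [0, 6, -4, 6, -4]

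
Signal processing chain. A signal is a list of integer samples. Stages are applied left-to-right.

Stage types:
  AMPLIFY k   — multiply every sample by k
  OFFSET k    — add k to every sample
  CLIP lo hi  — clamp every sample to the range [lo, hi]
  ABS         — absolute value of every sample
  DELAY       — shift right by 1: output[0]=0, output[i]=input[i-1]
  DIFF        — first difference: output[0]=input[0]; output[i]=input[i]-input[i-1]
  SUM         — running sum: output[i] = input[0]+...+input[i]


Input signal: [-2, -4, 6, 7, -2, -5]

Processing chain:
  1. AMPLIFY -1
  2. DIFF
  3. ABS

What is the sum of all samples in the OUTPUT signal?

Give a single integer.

Answer: 27

Derivation:
Input: [-2, -4, 6, 7, -2, -5]
Stage 1 (AMPLIFY -1): -2*-1=2, -4*-1=4, 6*-1=-6, 7*-1=-7, -2*-1=2, -5*-1=5 -> [2, 4, -6, -7, 2, 5]
Stage 2 (DIFF): s[0]=2, 4-2=2, -6-4=-10, -7--6=-1, 2--7=9, 5-2=3 -> [2, 2, -10, -1, 9, 3]
Stage 3 (ABS): |2|=2, |2|=2, |-10|=10, |-1|=1, |9|=9, |3|=3 -> [2, 2, 10, 1, 9, 3]
Output sum: 27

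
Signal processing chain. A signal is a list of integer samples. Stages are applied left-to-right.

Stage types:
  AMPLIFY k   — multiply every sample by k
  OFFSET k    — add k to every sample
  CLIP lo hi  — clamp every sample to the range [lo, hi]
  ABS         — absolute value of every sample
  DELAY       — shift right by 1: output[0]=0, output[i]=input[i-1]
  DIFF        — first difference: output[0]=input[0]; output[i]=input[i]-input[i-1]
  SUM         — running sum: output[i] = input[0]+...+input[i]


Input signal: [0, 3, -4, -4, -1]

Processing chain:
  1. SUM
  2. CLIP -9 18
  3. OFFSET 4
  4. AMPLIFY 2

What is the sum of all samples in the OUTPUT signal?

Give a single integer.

Input: [0, 3, -4, -4, -1]
Stage 1 (SUM): sum[0..0]=0, sum[0..1]=3, sum[0..2]=-1, sum[0..3]=-5, sum[0..4]=-6 -> [0, 3, -1, -5, -6]
Stage 2 (CLIP -9 18): clip(0,-9,18)=0, clip(3,-9,18)=3, clip(-1,-9,18)=-1, clip(-5,-9,18)=-5, clip(-6,-9,18)=-6 -> [0, 3, -1, -5, -6]
Stage 3 (OFFSET 4): 0+4=4, 3+4=7, -1+4=3, -5+4=-1, -6+4=-2 -> [4, 7, 3, -1, -2]
Stage 4 (AMPLIFY 2): 4*2=8, 7*2=14, 3*2=6, -1*2=-2, -2*2=-4 -> [8, 14, 6, -2, -4]
Output sum: 22

Answer: 22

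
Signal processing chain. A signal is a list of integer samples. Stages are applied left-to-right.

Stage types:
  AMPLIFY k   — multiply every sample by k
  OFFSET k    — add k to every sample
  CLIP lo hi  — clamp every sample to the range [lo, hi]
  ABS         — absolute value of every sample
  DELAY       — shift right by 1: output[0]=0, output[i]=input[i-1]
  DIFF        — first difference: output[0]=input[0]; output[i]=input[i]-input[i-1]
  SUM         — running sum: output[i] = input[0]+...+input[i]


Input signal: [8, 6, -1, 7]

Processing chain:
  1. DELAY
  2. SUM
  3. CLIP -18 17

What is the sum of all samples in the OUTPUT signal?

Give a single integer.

Input: [8, 6, -1, 7]
Stage 1 (DELAY): [0, 8, 6, -1] = [0, 8, 6, -1] -> [0, 8, 6, -1]
Stage 2 (SUM): sum[0..0]=0, sum[0..1]=8, sum[0..2]=14, sum[0..3]=13 -> [0, 8, 14, 13]
Stage 3 (CLIP -18 17): clip(0,-18,17)=0, clip(8,-18,17)=8, clip(14,-18,17)=14, clip(13,-18,17)=13 -> [0, 8, 14, 13]
Output sum: 35

Answer: 35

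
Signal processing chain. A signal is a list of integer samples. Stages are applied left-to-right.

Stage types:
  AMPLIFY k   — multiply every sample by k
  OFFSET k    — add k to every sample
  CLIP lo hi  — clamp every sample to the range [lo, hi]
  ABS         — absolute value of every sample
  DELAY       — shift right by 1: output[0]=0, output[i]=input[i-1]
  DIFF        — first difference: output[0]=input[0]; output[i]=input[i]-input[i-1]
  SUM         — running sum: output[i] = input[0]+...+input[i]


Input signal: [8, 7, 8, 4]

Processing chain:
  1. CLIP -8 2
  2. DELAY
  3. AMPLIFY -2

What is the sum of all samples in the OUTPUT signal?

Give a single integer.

Input: [8, 7, 8, 4]
Stage 1 (CLIP -8 2): clip(8,-8,2)=2, clip(7,-8,2)=2, clip(8,-8,2)=2, clip(4,-8,2)=2 -> [2, 2, 2, 2]
Stage 2 (DELAY): [0, 2, 2, 2] = [0, 2, 2, 2] -> [0, 2, 2, 2]
Stage 3 (AMPLIFY -2): 0*-2=0, 2*-2=-4, 2*-2=-4, 2*-2=-4 -> [0, -4, -4, -4]
Output sum: -12

Answer: -12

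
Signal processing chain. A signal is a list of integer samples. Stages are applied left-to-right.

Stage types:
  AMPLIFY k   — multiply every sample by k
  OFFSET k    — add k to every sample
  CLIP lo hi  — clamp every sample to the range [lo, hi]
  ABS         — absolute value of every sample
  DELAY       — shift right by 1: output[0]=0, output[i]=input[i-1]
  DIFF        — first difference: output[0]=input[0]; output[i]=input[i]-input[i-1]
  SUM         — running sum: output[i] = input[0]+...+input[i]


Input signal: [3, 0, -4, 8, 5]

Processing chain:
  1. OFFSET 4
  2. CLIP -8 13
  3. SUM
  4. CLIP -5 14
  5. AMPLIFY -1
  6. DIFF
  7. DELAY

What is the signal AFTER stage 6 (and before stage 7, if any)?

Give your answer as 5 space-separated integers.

Input: [3, 0, -4, 8, 5]
Stage 1 (OFFSET 4): 3+4=7, 0+4=4, -4+4=0, 8+4=12, 5+4=9 -> [7, 4, 0, 12, 9]
Stage 2 (CLIP -8 13): clip(7,-8,13)=7, clip(4,-8,13)=4, clip(0,-8,13)=0, clip(12,-8,13)=12, clip(9,-8,13)=9 -> [7, 4, 0, 12, 9]
Stage 3 (SUM): sum[0..0]=7, sum[0..1]=11, sum[0..2]=11, sum[0..3]=23, sum[0..4]=32 -> [7, 11, 11, 23, 32]
Stage 4 (CLIP -5 14): clip(7,-5,14)=7, clip(11,-5,14)=11, clip(11,-5,14)=11, clip(23,-5,14)=14, clip(32,-5,14)=14 -> [7, 11, 11, 14, 14]
Stage 5 (AMPLIFY -1): 7*-1=-7, 11*-1=-11, 11*-1=-11, 14*-1=-14, 14*-1=-14 -> [-7, -11, -11, -14, -14]
Stage 6 (DIFF): s[0]=-7, -11--7=-4, -11--11=0, -14--11=-3, -14--14=0 -> [-7, -4, 0, -3, 0]

Answer: -7 -4 0 -3 0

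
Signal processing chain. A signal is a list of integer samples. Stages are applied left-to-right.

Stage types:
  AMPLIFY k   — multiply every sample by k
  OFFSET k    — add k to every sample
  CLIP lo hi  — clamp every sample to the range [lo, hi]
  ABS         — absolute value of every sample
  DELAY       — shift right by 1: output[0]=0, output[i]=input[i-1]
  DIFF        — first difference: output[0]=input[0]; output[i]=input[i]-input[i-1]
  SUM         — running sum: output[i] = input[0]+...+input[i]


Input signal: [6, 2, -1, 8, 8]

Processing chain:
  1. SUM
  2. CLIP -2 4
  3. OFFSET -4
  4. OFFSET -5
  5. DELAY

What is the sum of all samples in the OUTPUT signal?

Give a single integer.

Input: [6, 2, -1, 8, 8]
Stage 1 (SUM): sum[0..0]=6, sum[0..1]=8, sum[0..2]=7, sum[0..3]=15, sum[0..4]=23 -> [6, 8, 7, 15, 23]
Stage 2 (CLIP -2 4): clip(6,-2,4)=4, clip(8,-2,4)=4, clip(7,-2,4)=4, clip(15,-2,4)=4, clip(23,-2,4)=4 -> [4, 4, 4, 4, 4]
Stage 3 (OFFSET -4): 4+-4=0, 4+-4=0, 4+-4=0, 4+-4=0, 4+-4=0 -> [0, 0, 0, 0, 0]
Stage 4 (OFFSET -5): 0+-5=-5, 0+-5=-5, 0+-5=-5, 0+-5=-5, 0+-5=-5 -> [-5, -5, -5, -5, -5]
Stage 5 (DELAY): [0, -5, -5, -5, -5] = [0, -5, -5, -5, -5] -> [0, -5, -5, -5, -5]
Output sum: -20

Answer: -20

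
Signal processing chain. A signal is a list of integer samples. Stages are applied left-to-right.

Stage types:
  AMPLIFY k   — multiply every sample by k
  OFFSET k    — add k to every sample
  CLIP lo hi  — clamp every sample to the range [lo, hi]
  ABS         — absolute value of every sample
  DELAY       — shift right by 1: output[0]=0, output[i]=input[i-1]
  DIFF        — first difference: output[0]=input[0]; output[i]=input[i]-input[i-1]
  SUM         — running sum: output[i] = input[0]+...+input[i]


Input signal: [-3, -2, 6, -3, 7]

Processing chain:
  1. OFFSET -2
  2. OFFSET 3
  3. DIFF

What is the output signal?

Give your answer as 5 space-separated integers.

Answer: -2 1 8 -9 10

Derivation:
Input: [-3, -2, 6, -3, 7]
Stage 1 (OFFSET -2): -3+-2=-5, -2+-2=-4, 6+-2=4, -3+-2=-5, 7+-2=5 -> [-5, -4, 4, -5, 5]
Stage 2 (OFFSET 3): -5+3=-2, -4+3=-1, 4+3=7, -5+3=-2, 5+3=8 -> [-2, -1, 7, -2, 8]
Stage 3 (DIFF): s[0]=-2, -1--2=1, 7--1=8, -2-7=-9, 8--2=10 -> [-2, 1, 8, -9, 10]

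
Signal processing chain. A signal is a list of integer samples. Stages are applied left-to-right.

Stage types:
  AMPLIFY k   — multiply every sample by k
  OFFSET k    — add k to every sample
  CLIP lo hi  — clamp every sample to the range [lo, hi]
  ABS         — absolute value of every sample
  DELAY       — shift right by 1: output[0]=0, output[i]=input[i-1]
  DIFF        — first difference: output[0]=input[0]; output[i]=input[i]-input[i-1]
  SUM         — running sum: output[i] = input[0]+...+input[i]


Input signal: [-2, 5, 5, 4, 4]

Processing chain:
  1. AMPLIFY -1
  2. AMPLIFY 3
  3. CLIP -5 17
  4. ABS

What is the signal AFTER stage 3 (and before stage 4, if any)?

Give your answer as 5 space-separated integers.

Input: [-2, 5, 5, 4, 4]
Stage 1 (AMPLIFY -1): -2*-1=2, 5*-1=-5, 5*-1=-5, 4*-1=-4, 4*-1=-4 -> [2, -5, -5, -4, -4]
Stage 2 (AMPLIFY 3): 2*3=6, -5*3=-15, -5*3=-15, -4*3=-12, -4*3=-12 -> [6, -15, -15, -12, -12]
Stage 3 (CLIP -5 17): clip(6,-5,17)=6, clip(-15,-5,17)=-5, clip(-15,-5,17)=-5, clip(-12,-5,17)=-5, clip(-12,-5,17)=-5 -> [6, -5, -5, -5, -5]

Answer: 6 -5 -5 -5 -5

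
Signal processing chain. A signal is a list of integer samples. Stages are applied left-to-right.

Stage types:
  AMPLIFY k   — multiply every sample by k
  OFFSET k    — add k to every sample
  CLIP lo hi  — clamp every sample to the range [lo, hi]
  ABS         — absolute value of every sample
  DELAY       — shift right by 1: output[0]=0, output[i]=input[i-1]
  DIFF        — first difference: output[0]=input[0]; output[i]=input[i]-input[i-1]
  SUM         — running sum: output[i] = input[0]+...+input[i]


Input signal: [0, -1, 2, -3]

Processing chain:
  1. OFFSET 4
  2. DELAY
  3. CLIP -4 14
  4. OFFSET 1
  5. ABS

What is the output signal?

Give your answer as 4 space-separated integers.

Input: [0, -1, 2, -3]
Stage 1 (OFFSET 4): 0+4=4, -1+4=3, 2+4=6, -3+4=1 -> [4, 3, 6, 1]
Stage 2 (DELAY): [0, 4, 3, 6] = [0, 4, 3, 6] -> [0, 4, 3, 6]
Stage 3 (CLIP -4 14): clip(0,-4,14)=0, clip(4,-4,14)=4, clip(3,-4,14)=3, clip(6,-4,14)=6 -> [0, 4, 3, 6]
Stage 4 (OFFSET 1): 0+1=1, 4+1=5, 3+1=4, 6+1=7 -> [1, 5, 4, 7]
Stage 5 (ABS): |1|=1, |5|=5, |4|=4, |7|=7 -> [1, 5, 4, 7]

Answer: 1 5 4 7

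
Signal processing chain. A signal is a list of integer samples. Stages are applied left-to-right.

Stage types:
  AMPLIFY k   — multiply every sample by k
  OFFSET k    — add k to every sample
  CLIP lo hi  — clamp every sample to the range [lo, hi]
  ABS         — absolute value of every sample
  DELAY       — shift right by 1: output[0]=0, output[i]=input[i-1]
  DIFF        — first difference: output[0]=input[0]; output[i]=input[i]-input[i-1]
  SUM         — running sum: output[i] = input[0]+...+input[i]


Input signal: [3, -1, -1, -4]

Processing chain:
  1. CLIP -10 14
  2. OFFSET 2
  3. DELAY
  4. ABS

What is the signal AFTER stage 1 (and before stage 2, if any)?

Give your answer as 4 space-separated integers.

Input: [3, -1, -1, -4]
Stage 1 (CLIP -10 14): clip(3,-10,14)=3, clip(-1,-10,14)=-1, clip(-1,-10,14)=-1, clip(-4,-10,14)=-4 -> [3, -1, -1, -4]

Answer: 3 -1 -1 -4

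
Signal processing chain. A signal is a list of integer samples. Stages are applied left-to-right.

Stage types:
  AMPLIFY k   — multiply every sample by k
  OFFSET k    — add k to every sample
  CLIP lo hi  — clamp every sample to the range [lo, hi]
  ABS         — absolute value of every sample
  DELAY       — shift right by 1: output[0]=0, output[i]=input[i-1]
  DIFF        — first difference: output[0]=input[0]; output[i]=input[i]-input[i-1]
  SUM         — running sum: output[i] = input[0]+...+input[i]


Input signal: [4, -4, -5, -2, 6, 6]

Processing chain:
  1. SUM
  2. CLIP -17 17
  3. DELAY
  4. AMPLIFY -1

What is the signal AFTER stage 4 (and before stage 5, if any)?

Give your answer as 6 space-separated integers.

Answer: 0 -4 0 5 7 1

Derivation:
Input: [4, -4, -5, -2, 6, 6]
Stage 1 (SUM): sum[0..0]=4, sum[0..1]=0, sum[0..2]=-5, sum[0..3]=-7, sum[0..4]=-1, sum[0..5]=5 -> [4, 0, -5, -7, -1, 5]
Stage 2 (CLIP -17 17): clip(4,-17,17)=4, clip(0,-17,17)=0, clip(-5,-17,17)=-5, clip(-7,-17,17)=-7, clip(-1,-17,17)=-1, clip(5,-17,17)=5 -> [4, 0, -5, -7, -1, 5]
Stage 3 (DELAY): [0, 4, 0, -5, -7, -1] = [0, 4, 0, -5, -7, -1] -> [0, 4, 0, -5, -7, -1]
Stage 4 (AMPLIFY -1): 0*-1=0, 4*-1=-4, 0*-1=0, -5*-1=5, -7*-1=7, -1*-1=1 -> [0, -4, 0, 5, 7, 1]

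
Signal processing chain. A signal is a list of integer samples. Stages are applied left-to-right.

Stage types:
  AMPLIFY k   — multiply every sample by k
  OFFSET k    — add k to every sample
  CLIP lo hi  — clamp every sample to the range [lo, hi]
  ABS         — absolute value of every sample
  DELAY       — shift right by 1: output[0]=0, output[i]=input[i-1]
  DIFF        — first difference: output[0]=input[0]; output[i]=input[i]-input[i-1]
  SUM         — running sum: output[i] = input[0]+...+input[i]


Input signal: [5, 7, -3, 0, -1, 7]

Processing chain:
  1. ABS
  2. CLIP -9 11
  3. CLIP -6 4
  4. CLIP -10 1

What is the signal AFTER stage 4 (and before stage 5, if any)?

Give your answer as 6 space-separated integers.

Answer: 1 1 1 0 1 1

Derivation:
Input: [5, 7, -3, 0, -1, 7]
Stage 1 (ABS): |5|=5, |7|=7, |-3|=3, |0|=0, |-1|=1, |7|=7 -> [5, 7, 3, 0, 1, 7]
Stage 2 (CLIP -9 11): clip(5,-9,11)=5, clip(7,-9,11)=7, clip(3,-9,11)=3, clip(0,-9,11)=0, clip(1,-9,11)=1, clip(7,-9,11)=7 -> [5, 7, 3, 0, 1, 7]
Stage 3 (CLIP -6 4): clip(5,-6,4)=4, clip(7,-6,4)=4, clip(3,-6,4)=3, clip(0,-6,4)=0, clip(1,-6,4)=1, clip(7,-6,4)=4 -> [4, 4, 3, 0, 1, 4]
Stage 4 (CLIP -10 1): clip(4,-10,1)=1, clip(4,-10,1)=1, clip(3,-10,1)=1, clip(0,-10,1)=0, clip(1,-10,1)=1, clip(4,-10,1)=1 -> [1, 1, 1, 0, 1, 1]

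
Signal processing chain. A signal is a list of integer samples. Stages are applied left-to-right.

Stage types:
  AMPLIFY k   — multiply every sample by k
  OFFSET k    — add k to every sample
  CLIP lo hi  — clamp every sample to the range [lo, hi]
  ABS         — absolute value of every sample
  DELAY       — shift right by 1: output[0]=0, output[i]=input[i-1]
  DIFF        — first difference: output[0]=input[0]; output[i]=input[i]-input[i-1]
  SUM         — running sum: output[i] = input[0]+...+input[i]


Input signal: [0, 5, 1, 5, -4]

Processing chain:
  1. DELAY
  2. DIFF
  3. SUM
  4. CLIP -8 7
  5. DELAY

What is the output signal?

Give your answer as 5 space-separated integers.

Answer: 0 0 0 5 1

Derivation:
Input: [0, 5, 1, 5, -4]
Stage 1 (DELAY): [0, 0, 5, 1, 5] = [0, 0, 5, 1, 5] -> [0, 0, 5, 1, 5]
Stage 2 (DIFF): s[0]=0, 0-0=0, 5-0=5, 1-5=-4, 5-1=4 -> [0, 0, 5, -4, 4]
Stage 3 (SUM): sum[0..0]=0, sum[0..1]=0, sum[0..2]=5, sum[0..3]=1, sum[0..4]=5 -> [0, 0, 5, 1, 5]
Stage 4 (CLIP -8 7): clip(0,-8,7)=0, clip(0,-8,7)=0, clip(5,-8,7)=5, clip(1,-8,7)=1, clip(5,-8,7)=5 -> [0, 0, 5, 1, 5]
Stage 5 (DELAY): [0, 0, 0, 5, 1] = [0, 0, 0, 5, 1] -> [0, 0, 0, 5, 1]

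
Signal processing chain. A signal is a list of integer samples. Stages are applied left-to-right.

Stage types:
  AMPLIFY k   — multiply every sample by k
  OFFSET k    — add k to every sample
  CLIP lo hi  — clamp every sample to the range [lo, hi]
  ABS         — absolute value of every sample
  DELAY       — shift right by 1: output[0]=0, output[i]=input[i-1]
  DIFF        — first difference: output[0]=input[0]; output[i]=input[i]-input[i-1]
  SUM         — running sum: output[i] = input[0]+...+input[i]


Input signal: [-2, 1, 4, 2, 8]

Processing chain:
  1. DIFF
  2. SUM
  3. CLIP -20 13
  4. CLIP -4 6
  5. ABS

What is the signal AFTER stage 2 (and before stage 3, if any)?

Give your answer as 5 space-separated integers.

Input: [-2, 1, 4, 2, 8]
Stage 1 (DIFF): s[0]=-2, 1--2=3, 4-1=3, 2-4=-2, 8-2=6 -> [-2, 3, 3, -2, 6]
Stage 2 (SUM): sum[0..0]=-2, sum[0..1]=1, sum[0..2]=4, sum[0..3]=2, sum[0..4]=8 -> [-2, 1, 4, 2, 8]

Answer: -2 1 4 2 8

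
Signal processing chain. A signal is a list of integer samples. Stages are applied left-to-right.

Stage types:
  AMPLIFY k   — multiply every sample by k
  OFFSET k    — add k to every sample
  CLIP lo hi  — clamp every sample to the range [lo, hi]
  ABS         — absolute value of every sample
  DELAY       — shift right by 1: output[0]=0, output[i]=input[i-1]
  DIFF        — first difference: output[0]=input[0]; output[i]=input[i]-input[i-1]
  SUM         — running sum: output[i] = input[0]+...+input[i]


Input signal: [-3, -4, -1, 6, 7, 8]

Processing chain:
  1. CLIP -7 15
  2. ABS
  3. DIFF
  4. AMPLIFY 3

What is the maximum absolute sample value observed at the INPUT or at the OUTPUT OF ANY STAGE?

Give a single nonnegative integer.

Input: [-3, -4, -1, 6, 7, 8] (max |s|=8)
Stage 1 (CLIP -7 15): clip(-3,-7,15)=-3, clip(-4,-7,15)=-4, clip(-1,-7,15)=-1, clip(6,-7,15)=6, clip(7,-7,15)=7, clip(8,-7,15)=8 -> [-3, -4, -1, 6, 7, 8] (max |s|=8)
Stage 2 (ABS): |-3|=3, |-4|=4, |-1|=1, |6|=6, |7|=7, |8|=8 -> [3, 4, 1, 6, 7, 8] (max |s|=8)
Stage 3 (DIFF): s[0]=3, 4-3=1, 1-4=-3, 6-1=5, 7-6=1, 8-7=1 -> [3, 1, -3, 5, 1, 1] (max |s|=5)
Stage 4 (AMPLIFY 3): 3*3=9, 1*3=3, -3*3=-9, 5*3=15, 1*3=3, 1*3=3 -> [9, 3, -9, 15, 3, 3] (max |s|=15)
Overall max amplitude: 15

Answer: 15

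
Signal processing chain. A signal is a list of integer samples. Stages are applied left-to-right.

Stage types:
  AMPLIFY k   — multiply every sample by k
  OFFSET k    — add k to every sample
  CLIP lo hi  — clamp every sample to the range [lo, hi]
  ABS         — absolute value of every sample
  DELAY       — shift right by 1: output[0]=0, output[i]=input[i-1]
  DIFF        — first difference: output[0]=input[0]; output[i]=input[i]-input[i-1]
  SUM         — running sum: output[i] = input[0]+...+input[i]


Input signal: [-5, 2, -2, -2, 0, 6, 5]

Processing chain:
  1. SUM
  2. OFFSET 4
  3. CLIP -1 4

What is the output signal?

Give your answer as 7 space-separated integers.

Input: [-5, 2, -2, -2, 0, 6, 5]
Stage 1 (SUM): sum[0..0]=-5, sum[0..1]=-3, sum[0..2]=-5, sum[0..3]=-7, sum[0..4]=-7, sum[0..5]=-1, sum[0..6]=4 -> [-5, -3, -5, -7, -7, -1, 4]
Stage 2 (OFFSET 4): -5+4=-1, -3+4=1, -5+4=-1, -7+4=-3, -7+4=-3, -1+4=3, 4+4=8 -> [-1, 1, -1, -3, -3, 3, 8]
Stage 3 (CLIP -1 4): clip(-1,-1,4)=-1, clip(1,-1,4)=1, clip(-1,-1,4)=-1, clip(-3,-1,4)=-1, clip(-3,-1,4)=-1, clip(3,-1,4)=3, clip(8,-1,4)=4 -> [-1, 1, -1, -1, -1, 3, 4]

Answer: -1 1 -1 -1 -1 3 4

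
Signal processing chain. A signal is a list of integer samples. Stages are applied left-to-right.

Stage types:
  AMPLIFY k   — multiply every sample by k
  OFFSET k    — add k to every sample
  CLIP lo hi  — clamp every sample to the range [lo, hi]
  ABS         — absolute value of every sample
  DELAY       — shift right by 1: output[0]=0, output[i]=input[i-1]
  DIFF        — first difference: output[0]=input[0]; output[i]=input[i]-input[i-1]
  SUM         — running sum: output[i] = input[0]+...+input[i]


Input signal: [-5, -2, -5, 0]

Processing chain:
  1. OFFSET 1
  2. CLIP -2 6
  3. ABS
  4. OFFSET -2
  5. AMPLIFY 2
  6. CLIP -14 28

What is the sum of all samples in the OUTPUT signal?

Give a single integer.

Input: [-5, -2, -5, 0]
Stage 1 (OFFSET 1): -5+1=-4, -2+1=-1, -5+1=-4, 0+1=1 -> [-4, -1, -4, 1]
Stage 2 (CLIP -2 6): clip(-4,-2,6)=-2, clip(-1,-2,6)=-1, clip(-4,-2,6)=-2, clip(1,-2,6)=1 -> [-2, -1, -2, 1]
Stage 3 (ABS): |-2|=2, |-1|=1, |-2|=2, |1|=1 -> [2, 1, 2, 1]
Stage 4 (OFFSET -2): 2+-2=0, 1+-2=-1, 2+-2=0, 1+-2=-1 -> [0, -1, 0, -1]
Stage 5 (AMPLIFY 2): 0*2=0, -1*2=-2, 0*2=0, -1*2=-2 -> [0, -2, 0, -2]
Stage 6 (CLIP -14 28): clip(0,-14,28)=0, clip(-2,-14,28)=-2, clip(0,-14,28)=0, clip(-2,-14,28)=-2 -> [0, -2, 0, -2]
Output sum: -4

Answer: -4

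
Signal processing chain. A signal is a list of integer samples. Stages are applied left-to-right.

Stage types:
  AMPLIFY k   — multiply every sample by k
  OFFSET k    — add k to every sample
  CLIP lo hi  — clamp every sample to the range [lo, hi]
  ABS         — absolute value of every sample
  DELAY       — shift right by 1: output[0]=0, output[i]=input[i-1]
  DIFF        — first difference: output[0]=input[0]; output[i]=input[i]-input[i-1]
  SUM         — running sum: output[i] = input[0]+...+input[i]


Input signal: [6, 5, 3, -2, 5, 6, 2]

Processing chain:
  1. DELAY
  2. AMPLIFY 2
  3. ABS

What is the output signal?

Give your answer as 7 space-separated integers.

Answer: 0 12 10 6 4 10 12

Derivation:
Input: [6, 5, 3, -2, 5, 6, 2]
Stage 1 (DELAY): [0, 6, 5, 3, -2, 5, 6] = [0, 6, 5, 3, -2, 5, 6] -> [0, 6, 5, 3, -2, 5, 6]
Stage 2 (AMPLIFY 2): 0*2=0, 6*2=12, 5*2=10, 3*2=6, -2*2=-4, 5*2=10, 6*2=12 -> [0, 12, 10, 6, -4, 10, 12]
Stage 3 (ABS): |0|=0, |12|=12, |10|=10, |6|=6, |-4|=4, |10|=10, |12|=12 -> [0, 12, 10, 6, 4, 10, 12]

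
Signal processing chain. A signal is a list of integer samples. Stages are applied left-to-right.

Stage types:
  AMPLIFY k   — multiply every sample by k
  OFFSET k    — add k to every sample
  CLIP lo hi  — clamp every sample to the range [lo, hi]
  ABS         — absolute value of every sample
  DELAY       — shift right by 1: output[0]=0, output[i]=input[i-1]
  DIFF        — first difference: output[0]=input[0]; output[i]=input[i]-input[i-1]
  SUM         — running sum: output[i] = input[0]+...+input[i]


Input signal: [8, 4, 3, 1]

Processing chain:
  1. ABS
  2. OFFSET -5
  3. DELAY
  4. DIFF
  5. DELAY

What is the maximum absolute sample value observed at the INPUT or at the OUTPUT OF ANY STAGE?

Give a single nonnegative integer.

Answer: 8

Derivation:
Input: [8, 4, 3, 1] (max |s|=8)
Stage 1 (ABS): |8|=8, |4|=4, |3|=3, |1|=1 -> [8, 4, 3, 1] (max |s|=8)
Stage 2 (OFFSET -5): 8+-5=3, 4+-5=-1, 3+-5=-2, 1+-5=-4 -> [3, -1, -2, -4] (max |s|=4)
Stage 3 (DELAY): [0, 3, -1, -2] = [0, 3, -1, -2] -> [0, 3, -1, -2] (max |s|=3)
Stage 4 (DIFF): s[0]=0, 3-0=3, -1-3=-4, -2--1=-1 -> [0, 3, -4, -1] (max |s|=4)
Stage 5 (DELAY): [0, 0, 3, -4] = [0, 0, 3, -4] -> [0, 0, 3, -4] (max |s|=4)
Overall max amplitude: 8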